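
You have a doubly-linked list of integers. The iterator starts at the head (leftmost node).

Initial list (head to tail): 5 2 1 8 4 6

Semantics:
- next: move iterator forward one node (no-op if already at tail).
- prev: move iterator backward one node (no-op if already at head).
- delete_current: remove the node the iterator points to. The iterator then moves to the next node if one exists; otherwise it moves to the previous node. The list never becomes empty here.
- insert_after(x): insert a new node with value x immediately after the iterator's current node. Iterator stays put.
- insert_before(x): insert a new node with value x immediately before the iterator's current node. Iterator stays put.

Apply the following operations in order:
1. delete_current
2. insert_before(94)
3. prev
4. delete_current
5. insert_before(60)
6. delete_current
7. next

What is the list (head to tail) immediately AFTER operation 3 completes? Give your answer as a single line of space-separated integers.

After 1 (delete_current): list=[2, 1, 8, 4, 6] cursor@2
After 2 (insert_before(94)): list=[94, 2, 1, 8, 4, 6] cursor@2
After 3 (prev): list=[94, 2, 1, 8, 4, 6] cursor@94

Answer: 94 2 1 8 4 6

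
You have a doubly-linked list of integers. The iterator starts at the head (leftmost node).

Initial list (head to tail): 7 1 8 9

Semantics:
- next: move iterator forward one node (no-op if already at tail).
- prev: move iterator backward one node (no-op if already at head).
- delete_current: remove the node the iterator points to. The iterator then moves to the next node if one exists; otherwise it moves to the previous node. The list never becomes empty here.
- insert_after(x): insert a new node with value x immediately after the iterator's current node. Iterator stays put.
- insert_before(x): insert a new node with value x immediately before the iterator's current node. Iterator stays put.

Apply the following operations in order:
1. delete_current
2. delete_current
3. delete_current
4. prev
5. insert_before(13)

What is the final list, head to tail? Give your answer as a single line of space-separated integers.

Answer: 13 9

Derivation:
After 1 (delete_current): list=[1, 8, 9] cursor@1
After 2 (delete_current): list=[8, 9] cursor@8
After 3 (delete_current): list=[9] cursor@9
After 4 (prev): list=[9] cursor@9
After 5 (insert_before(13)): list=[13, 9] cursor@9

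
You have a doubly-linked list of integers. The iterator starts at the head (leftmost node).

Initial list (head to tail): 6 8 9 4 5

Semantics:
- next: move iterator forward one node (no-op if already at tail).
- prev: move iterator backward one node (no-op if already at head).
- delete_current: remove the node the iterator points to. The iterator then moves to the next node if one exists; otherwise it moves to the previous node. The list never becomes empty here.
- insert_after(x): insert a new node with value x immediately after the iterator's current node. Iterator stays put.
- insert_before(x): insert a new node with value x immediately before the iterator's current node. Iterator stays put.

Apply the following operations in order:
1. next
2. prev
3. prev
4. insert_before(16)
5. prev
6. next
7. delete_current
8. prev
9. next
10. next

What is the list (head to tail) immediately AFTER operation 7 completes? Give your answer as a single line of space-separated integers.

After 1 (next): list=[6, 8, 9, 4, 5] cursor@8
After 2 (prev): list=[6, 8, 9, 4, 5] cursor@6
After 3 (prev): list=[6, 8, 9, 4, 5] cursor@6
After 4 (insert_before(16)): list=[16, 6, 8, 9, 4, 5] cursor@6
After 5 (prev): list=[16, 6, 8, 9, 4, 5] cursor@16
After 6 (next): list=[16, 6, 8, 9, 4, 5] cursor@6
After 7 (delete_current): list=[16, 8, 9, 4, 5] cursor@8

Answer: 16 8 9 4 5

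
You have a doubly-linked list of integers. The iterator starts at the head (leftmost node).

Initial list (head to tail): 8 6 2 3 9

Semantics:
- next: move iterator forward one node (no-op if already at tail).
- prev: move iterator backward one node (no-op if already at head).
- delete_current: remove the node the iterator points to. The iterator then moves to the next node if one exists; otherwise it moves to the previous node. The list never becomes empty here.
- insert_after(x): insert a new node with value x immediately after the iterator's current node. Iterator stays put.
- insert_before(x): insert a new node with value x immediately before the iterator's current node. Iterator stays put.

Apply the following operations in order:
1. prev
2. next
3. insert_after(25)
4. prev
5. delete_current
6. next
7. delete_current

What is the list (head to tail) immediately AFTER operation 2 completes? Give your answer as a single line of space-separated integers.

After 1 (prev): list=[8, 6, 2, 3, 9] cursor@8
After 2 (next): list=[8, 6, 2, 3, 9] cursor@6

Answer: 8 6 2 3 9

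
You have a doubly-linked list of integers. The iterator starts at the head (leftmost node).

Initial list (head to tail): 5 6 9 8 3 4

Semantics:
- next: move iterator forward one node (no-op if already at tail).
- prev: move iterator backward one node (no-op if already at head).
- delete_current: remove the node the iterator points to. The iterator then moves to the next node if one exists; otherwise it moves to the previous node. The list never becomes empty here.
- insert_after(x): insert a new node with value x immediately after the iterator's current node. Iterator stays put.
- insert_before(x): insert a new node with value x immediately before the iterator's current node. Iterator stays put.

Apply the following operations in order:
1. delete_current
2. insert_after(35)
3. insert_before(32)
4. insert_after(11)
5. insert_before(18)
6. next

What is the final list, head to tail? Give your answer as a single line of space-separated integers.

After 1 (delete_current): list=[6, 9, 8, 3, 4] cursor@6
After 2 (insert_after(35)): list=[6, 35, 9, 8, 3, 4] cursor@6
After 3 (insert_before(32)): list=[32, 6, 35, 9, 8, 3, 4] cursor@6
After 4 (insert_after(11)): list=[32, 6, 11, 35, 9, 8, 3, 4] cursor@6
After 5 (insert_before(18)): list=[32, 18, 6, 11, 35, 9, 8, 3, 4] cursor@6
After 6 (next): list=[32, 18, 6, 11, 35, 9, 8, 3, 4] cursor@11

Answer: 32 18 6 11 35 9 8 3 4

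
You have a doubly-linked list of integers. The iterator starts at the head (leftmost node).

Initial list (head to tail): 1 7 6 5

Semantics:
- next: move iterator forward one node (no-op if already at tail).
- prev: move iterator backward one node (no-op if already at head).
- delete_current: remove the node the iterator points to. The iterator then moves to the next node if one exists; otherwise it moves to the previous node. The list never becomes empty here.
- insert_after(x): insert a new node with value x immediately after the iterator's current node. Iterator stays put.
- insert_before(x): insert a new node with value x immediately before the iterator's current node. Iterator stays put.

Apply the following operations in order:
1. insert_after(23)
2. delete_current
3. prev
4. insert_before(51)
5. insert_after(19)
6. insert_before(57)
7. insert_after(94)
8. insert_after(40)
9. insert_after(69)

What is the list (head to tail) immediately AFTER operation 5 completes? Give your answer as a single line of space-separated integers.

Answer: 51 23 19 7 6 5

Derivation:
After 1 (insert_after(23)): list=[1, 23, 7, 6, 5] cursor@1
After 2 (delete_current): list=[23, 7, 6, 5] cursor@23
After 3 (prev): list=[23, 7, 6, 5] cursor@23
After 4 (insert_before(51)): list=[51, 23, 7, 6, 5] cursor@23
After 5 (insert_after(19)): list=[51, 23, 19, 7, 6, 5] cursor@23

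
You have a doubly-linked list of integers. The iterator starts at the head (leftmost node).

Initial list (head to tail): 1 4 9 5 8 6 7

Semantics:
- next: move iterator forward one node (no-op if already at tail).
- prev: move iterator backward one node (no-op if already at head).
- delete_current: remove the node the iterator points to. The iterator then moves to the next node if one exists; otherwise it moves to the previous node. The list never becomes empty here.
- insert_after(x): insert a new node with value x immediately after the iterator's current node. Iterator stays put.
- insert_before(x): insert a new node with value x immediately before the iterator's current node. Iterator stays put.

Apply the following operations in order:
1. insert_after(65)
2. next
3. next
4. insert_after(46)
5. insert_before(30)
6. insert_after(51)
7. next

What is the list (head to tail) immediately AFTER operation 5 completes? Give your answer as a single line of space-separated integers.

Answer: 1 65 30 4 46 9 5 8 6 7

Derivation:
After 1 (insert_after(65)): list=[1, 65, 4, 9, 5, 8, 6, 7] cursor@1
After 2 (next): list=[1, 65, 4, 9, 5, 8, 6, 7] cursor@65
After 3 (next): list=[1, 65, 4, 9, 5, 8, 6, 7] cursor@4
After 4 (insert_after(46)): list=[1, 65, 4, 46, 9, 5, 8, 6, 7] cursor@4
After 5 (insert_before(30)): list=[1, 65, 30, 4, 46, 9, 5, 8, 6, 7] cursor@4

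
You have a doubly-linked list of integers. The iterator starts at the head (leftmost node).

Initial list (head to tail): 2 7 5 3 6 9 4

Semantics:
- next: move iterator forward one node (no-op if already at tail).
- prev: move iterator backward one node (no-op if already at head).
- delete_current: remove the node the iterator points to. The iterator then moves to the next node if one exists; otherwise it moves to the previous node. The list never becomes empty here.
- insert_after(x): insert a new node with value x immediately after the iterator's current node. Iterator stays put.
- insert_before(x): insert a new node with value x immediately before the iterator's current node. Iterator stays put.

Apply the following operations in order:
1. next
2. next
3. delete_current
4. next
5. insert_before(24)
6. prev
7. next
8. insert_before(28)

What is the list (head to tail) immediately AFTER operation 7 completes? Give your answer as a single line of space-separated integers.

After 1 (next): list=[2, 7, 5, 3, 6, 9, 4] cursor@7
After 2 (next): list=[2, 7, 5, 3, 6, 9, 4] cursor@5
After 3 (delete_current): list=[2, 7, 3, 6, 9, 4] cursor@3
After 4 (next): list=[2, 7, 3, 6, 9, 4] cursor@6
After 5 (insert_before(24)): list=[2, 7, 3, 24, 6, 9, 4] cursor@6
After 6 (prev): list=[2, 7, 3, 24, 6, 9, 4] cursor@24
After 7 (next): list=[2, 7, 3, 24, 6, 9, 4] cursor@6

Answer: 2 7 3 24 6 9 4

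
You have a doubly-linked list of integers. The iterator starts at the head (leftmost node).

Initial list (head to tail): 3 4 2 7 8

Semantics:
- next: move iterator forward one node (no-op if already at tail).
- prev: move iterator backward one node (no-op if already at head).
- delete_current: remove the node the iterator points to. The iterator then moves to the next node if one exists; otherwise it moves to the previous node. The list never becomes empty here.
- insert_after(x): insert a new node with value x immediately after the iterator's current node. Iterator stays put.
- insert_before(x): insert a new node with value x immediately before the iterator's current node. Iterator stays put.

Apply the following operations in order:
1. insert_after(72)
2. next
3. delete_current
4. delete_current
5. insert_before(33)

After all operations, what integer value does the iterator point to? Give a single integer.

Answer: 2

Derivation:
After 1 (insert_after(72)): list=[3, 72, 4, 2, 7, 8] cursor@3
After 2 (next): list=[3, 72, 4, 2, 7, 8] cursor@72
After 3 (delete_current): list=[3, 4, 2, 7, 8] cursor@4
After 4 (delete_current): list=[3, 2, 7, 8] cursor@2
After 5 (insert_before(33)): list=[3, 33, 2, 7, 8] cursor@2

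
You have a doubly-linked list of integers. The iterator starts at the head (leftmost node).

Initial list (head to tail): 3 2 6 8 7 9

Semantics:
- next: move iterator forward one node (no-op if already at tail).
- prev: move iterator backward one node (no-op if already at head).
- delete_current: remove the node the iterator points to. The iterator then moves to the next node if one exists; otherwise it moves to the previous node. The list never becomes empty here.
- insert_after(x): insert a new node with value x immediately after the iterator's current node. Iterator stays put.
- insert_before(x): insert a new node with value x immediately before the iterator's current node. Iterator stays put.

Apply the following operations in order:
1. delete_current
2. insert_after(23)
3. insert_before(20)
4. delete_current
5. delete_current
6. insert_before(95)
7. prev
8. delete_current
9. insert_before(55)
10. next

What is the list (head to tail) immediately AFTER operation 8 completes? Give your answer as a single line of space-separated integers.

Answer: 20 6 8 7 9

Derivation:
After 1 (delete_current): list=[2, 6, 8, 7, 9] cursor@2
After 2 (insert_after(23)): list=[2, 23, 6, 8, 7, 9] cursor@2
After 3 (insert_before(20)): list=[20, 2, 23, 6, 8, 7, 9] cursor@2
After 4 (delete_current): list=[20, 23, 6, 8, 7, 9] cursor@23
After 5 (delete_current): list=[20, 6, 8, 7, 9] cursor@6
After 6 (insert_before(95)): list=[20, 95, 6, 8, 7, 9] cursor@6
After 7 (prev): list=[20, 95, 6, 8, 7, 9] cursor@95
After 8 (delete_current): list=[20, 6, 8, 7, 9] cursor@6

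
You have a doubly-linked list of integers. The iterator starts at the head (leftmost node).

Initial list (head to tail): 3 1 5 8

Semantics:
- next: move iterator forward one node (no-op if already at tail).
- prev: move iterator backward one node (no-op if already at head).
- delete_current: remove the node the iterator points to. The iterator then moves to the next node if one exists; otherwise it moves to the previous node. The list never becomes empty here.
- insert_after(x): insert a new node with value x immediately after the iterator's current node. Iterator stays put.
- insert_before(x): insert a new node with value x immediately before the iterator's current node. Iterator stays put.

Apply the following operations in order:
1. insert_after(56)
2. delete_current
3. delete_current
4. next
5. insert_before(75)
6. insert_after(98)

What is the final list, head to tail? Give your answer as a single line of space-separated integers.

Answer: 1 75 5 98 8

Derivation:
After 1 (insert_after(56)): list=[3, 56, 1, 5, 8] cursor@3
After 2 (delete_current): list=[56, 1, 5, 8] cursor@56
After 3 (delete_current): list=[1, 5, 8] cursor@1
After 4 (next): list=[1, 5, 8] cursor@5
After 5 (insert_before(75)): list=[1, 75, 5, 8] cursor@5
After 6 (insert_after(98)): list=[1, 75, 5, 98, 8] cursor@5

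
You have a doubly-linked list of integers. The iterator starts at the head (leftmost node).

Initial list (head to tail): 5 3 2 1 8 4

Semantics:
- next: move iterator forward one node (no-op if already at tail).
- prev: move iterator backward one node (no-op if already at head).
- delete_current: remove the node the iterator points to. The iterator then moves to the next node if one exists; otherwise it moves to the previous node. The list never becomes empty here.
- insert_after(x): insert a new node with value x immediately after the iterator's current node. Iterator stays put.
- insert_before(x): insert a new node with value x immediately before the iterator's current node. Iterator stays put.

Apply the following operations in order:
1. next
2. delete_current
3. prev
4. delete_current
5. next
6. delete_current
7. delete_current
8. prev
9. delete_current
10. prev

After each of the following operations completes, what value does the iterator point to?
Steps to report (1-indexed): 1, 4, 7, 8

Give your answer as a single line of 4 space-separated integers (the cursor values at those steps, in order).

Answer: 3 2 4 2

Derivation:
After 1 (next): list=[5, 3, 2, 1, 8, 4] cursor@3
After 2 (delete_current): list=[5, 2, 1, 8, 4] cursor@2
After 3 (prev): list=[5, 2, 1, 8, 4] cursor@5
After 4 (delete_current): list=[2, 1, 8, 4] cursor@2
After 5 (next): list=[2, 1, 8, 4] cursor@1
After 6 (delete_current): list=[2, 8, 4] cursor@8
After 7 (delete_current): list=[2, 4] cursor@4
After 8 (prev): list=[2, 4] cursor@2
After 9 (delete_current): list=[4] cursor@4
After 10 (prev): list=[4] cursor@4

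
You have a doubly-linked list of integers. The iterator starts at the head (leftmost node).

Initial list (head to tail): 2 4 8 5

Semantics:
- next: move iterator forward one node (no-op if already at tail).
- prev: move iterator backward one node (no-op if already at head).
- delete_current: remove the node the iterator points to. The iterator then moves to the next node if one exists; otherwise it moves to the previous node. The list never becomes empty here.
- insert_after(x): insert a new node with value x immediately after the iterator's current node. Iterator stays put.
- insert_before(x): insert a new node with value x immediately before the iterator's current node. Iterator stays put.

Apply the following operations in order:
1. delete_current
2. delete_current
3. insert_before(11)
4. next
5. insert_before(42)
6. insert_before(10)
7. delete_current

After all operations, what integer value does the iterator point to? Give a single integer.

Answer: 10

Derivation:
After 1 (delete_current): list=[4, 8, 5] cursor@4
After 2 (delete_current): list=[8, 5] cursor@8
After 3 (insert_before(11)): list=[11, 8, 5] cursor@8
After 4 (next): list=[11, 8, 5] cursor@5
After 5 (insert_before(42)): list=[11, 8, 42, 5] cursor@5
After 6 (insert_before(10)): list=[11, 8, 42, 10, 5] cursor@5
After 7 (delete_current): list=[11, 8, 42, 10] cursor@10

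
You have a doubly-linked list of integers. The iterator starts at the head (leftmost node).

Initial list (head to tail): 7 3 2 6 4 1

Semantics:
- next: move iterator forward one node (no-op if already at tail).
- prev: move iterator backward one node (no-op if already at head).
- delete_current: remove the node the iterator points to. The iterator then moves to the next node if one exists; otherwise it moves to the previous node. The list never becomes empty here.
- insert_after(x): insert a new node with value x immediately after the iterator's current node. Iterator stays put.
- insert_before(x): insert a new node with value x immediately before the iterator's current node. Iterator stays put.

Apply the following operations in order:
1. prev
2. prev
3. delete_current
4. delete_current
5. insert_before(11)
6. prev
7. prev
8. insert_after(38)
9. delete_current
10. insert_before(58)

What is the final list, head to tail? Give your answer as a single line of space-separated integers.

Answer: 58 38 2 6 4 1

Derivation:
After 1 (prev): list=[7, 3, 2, 6, 4, 1] cursor@7
After 2 (prev): list=[7, 3, 2, 6, 4, 1] cursor@7
After 3 (delete_current): list=[3, 2, 6, 4, 1] cursor@3
After 4 (delete_current): list=[2, 6, 4, 1] cursor@2
After 5 (insert_before(11)): list=[11, 2, 6, 4, 1] cursor@2
After 6 (prev): list=[11, 2, 6, 4, 1] cursor@11
After 7 (prev): list=[11, 2, 6, 4, 1] cursor@11
After 8 (insert_after(38)): list=[11, 38, 2, 6, 4, 1] cursor@11
After 9 (delete_current): list=[38, 2, 6, 4, 1] cursor@38
After 10 (insert_before(58)): list=[58, 38, 2, 6, 4, 1] cursor@38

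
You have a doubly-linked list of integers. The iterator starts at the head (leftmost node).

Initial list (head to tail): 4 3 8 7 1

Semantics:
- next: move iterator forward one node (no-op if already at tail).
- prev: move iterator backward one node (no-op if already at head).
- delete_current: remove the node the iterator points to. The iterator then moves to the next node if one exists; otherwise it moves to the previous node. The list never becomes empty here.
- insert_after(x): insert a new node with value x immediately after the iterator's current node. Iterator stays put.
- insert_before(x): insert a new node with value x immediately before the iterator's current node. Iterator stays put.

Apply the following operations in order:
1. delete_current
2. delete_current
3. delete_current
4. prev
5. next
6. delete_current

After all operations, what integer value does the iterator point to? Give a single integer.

Answer: 7

Derivation:
After 1 (delete_current): list=[3, 8, 7, 1] cursor@3
After 2 (delete_current): list=[8, 7, 1] cursor@8
After 3 (delete_current): list=[7, 1] cursor@7
After 4 (prev): list=[7, 1] cursor@7
After 5 (next): list=[7, 1] cursor@1
After 6 (delete_current): list=[7] cursor@7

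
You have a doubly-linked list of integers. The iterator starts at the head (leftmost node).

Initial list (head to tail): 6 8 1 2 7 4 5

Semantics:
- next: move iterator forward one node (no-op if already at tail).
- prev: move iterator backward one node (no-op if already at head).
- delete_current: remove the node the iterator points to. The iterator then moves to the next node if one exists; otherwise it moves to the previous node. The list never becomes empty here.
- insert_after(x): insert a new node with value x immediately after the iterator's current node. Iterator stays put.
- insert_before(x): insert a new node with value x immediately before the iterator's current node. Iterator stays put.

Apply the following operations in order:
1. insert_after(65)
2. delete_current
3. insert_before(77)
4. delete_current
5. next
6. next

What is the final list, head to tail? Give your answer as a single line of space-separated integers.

After 1 (insert_after(65)): list=[6, 65, 8, 1, 2, 7, 4, 5] cursor@6
After 2 (delete_current): list=[65, 8, 1, 2, 7, 4, 5] cursor@65
After 3 (insert_before(77)): list=[77, 65, 8, 1, 2, 7, 4, 5] cursor@65
After 4 (delete_current): list=[77, 8, 1, 2, 7, 4, 5] cursor@8
After 5 (next): list=[77, 8, 1, 2, 7, 4, 5] cursor@1
After 6 (next): list=[77, 8, 1, 2, 7, 4, 5] cursor@2

Answer: 77 8 1 2 7 4 5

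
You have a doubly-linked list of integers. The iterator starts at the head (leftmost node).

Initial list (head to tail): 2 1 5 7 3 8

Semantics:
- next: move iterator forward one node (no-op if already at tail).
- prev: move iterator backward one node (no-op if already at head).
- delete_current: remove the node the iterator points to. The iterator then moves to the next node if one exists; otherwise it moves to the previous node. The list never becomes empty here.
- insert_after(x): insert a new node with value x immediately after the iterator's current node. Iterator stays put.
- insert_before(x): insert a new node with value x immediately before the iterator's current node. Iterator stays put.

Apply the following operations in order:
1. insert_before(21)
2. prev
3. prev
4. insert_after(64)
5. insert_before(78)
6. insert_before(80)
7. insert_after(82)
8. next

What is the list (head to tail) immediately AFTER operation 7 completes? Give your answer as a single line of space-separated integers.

After 1 (insert_before(21)): list=[21, 2, 1, 5, 7, 3, 8] cursor@2
After 2 (prev): list=[21, 2, 1, 5, 7, 3, 8] cursor@21
After 3 (prev): list=[21, 2, 1, 5, 7, 3, 8] cursor@21
After 4 (insert_after(64)): list=[21, 64, 2, 1, 5, 7, 3, 8] cursor@21
After 5 (insert_before(78)): list=[78, 21, 64, 2, 1, 5, 7, 3, 8] cursor@21
After 6 (insert_before(80)): list=[78, 80, 21, 64, 2, 1, 5, 7, 3, 8] cursor@21
After 7 (insert_after(82)): list=[78, 80, 21, 82, 64, 2, 1, 5, 7, 3, 8] cursor@21

Answer: 78 80 21 82 64 2 1 5 7 3 8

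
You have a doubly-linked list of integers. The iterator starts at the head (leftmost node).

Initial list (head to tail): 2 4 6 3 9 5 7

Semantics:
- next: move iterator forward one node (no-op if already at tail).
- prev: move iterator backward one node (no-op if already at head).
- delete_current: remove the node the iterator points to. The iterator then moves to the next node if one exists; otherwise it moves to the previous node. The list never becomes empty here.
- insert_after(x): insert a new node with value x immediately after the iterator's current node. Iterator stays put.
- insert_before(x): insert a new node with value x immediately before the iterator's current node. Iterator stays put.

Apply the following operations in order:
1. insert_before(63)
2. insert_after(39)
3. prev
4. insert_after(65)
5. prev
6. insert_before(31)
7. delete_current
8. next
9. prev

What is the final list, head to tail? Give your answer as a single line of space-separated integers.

Answer: 31 65 2 39 4 6 3 9 5 7

Derivation:
After 1 (insert_before(63)): list=[63, 2, 4, 6, 3, 9, 5, 7] cursor@2
After 2 (insert_after(39)): list=[63, 2, 39, 4, 6, 3, 9, 5, 7] cursor@2
After 3 (prev): list=[63, 2, 39, 4, 6, 3, 9, 5, 7] cursor@63
After 4 (insert_after(65)): list=[63, 65, 2, 39, 4, 6, 3, 9, 5, 7] cursor@63
After 5 (prev): list=[63, 65, 2, 39, 4, 6, 3, 9, 5, 7] cursor@63
After 6 (insert_before(31)): list=[31, 63, 65, 2, 39, 4, 6, 3, 9, 5, 7] cursor@63
After 7 (delete_current): list=[31, 65, 2, 39, 4, 6, 3, 9, 5, 7] cursor@65
After 8 (next): list=[31, 65, 2, 39, 4, 6, 3, 9, 5, 7] cursor@2
After 9 (prev): list=[31, 65, 2, 39, 4, 6, 3, 9, 5, 7] cursor@65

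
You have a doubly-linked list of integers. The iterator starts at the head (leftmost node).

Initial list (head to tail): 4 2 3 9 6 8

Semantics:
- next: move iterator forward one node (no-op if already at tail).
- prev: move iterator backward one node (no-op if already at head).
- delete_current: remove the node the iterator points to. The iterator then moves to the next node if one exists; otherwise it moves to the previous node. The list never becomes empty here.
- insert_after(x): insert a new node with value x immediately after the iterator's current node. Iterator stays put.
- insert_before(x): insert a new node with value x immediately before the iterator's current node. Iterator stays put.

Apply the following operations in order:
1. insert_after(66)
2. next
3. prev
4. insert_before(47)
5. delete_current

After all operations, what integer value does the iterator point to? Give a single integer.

Answer: 66

Derivation:
After 1 (insert_after(66)): list=[4, 66, 2, 3, 9, 6, 8] cursor@4
After 2 (next): list=[4, 66, 2, 3, 9, 6, 8] cursor@66
After 3 (prev): list=[4, 66, 2, 3, 9, 6, 8] cursor@4
After 4 (insert_before(47)): list=[47, 4, 66, 2, 3, 9, 6, 8] cursor@4
After 5 (delete_current): list=[47, 66, 2, 3, 9, 6, 8] cursor@66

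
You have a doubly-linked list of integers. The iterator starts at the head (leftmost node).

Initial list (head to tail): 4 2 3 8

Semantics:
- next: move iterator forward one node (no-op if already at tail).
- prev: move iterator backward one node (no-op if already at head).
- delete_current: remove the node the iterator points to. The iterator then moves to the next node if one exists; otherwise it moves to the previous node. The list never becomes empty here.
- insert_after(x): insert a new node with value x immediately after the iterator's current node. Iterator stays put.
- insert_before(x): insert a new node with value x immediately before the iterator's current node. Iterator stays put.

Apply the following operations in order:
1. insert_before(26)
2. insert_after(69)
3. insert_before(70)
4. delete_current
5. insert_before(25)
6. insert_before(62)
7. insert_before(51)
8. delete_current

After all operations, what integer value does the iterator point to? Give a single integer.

After 1 (insert_before(26)): list=[26, 4, 2, 3, 8] cursor@4
After 2 (insert_after(69)): list=[26, 4, 69, 2, 3, 8] cursor@4
After 3 (insert_before(70)): list=[26, 70, 4, 69, 2, 3, 8] cursor@4
After 4 (delete_current): list=[26, 70, 69, 2, 3, 8] cursor@69
After 5 (insert_before(25)): list=[26, 70, 25, 69, 2, 3, 8] cursor@69
After 6 (insert_before(62)): list=[26, 70, 25, 62, 69, 2, 3, 8] cursor@69
After 7 (insert_before(51)): list=[26, 70, 25, 62, 51, 69, 2, 3, 8] cursor@69
After 8 (delete_current): list=[26, 70, 25, 62, 51, 2, 3, 8] cursor@2

Answer: 2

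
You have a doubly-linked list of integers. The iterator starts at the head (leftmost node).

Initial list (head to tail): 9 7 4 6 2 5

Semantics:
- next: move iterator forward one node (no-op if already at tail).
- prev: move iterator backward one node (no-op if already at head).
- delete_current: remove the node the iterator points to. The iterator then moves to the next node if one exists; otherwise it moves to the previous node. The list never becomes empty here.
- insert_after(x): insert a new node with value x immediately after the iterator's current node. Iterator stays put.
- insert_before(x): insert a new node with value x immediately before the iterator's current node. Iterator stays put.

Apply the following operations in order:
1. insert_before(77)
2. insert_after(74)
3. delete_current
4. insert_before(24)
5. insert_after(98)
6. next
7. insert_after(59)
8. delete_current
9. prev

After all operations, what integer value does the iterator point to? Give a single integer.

Answer: 74

Derivation:
After 1 (insert_before(77)): list=[77, 9, 7, 4, 6, 2, 5] cursor@9
After 2 (insert_after(74)): list=[77, 9, 74, 7, 4, 6, 2, 5] cursor@9
After 3 (delete_current): list=[77, 74, 7, 4, 6, 2, 5] cursor@74
After 4 (insert_before(24)): list=[77, 24, 74, 7, 4, 6, 2, 5] cursor@74
After 5 (insert_after(98)): list=[77, 24, 74, 98, 7, 4, 6, 2, 5] cursor@74
After 6 (next): list=[77, 24, 74, 98, 7, 4, 6, 2, 5] cursor@98
After 7 (insert_after(59)): list=[77, 24, 74, 98, 59, 7, 4, 6, 2, 5] cursor@98
After 8 (delete_current): list=[77, 24, 74, 59, 7, 4, 6, 2, 5] cursor@59
After 9 (prev): list=[77, 24, 74, 59, 7, 4, 6, 2, 5] cursor@74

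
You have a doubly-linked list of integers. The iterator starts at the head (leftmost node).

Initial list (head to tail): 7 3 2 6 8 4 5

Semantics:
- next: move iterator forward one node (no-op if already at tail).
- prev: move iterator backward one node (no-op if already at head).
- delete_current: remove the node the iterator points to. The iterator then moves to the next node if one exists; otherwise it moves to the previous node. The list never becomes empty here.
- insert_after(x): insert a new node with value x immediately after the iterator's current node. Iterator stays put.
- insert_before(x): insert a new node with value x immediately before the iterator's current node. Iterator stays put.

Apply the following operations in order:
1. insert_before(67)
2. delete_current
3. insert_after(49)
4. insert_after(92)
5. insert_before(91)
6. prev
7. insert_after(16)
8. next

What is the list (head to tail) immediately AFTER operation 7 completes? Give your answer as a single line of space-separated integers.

Answer: 67 91 16 3 92 49 2 6 8 4 5

Derivation:
After 1 (insert_before(67)): list=[67, 7, 3, 2, 6, 8, 4, 5] cursor@7
After 2 (delete_current): list=[67, 3, 2, 6, 8, 4, 5] cursor@3
After 3 (insert_after(49)): list=[67, 3, 49, 2, 6, 8, 4, 5] cursor@3
After 4 (insert_after(92)): list=[67, 3, 92, 49, 2, 6, 8, 4, 5] cursor@3
After 5 (insert_before(91)): list=[67, 91, 3, 92, 49, 2, 6, 8, 4, 5] cursor@3
After 6 (prev): list=[67, 91, 3, 92, 49, 2, 6, 8, 4, 5] cursor@91
After 7 (insert_after(16)): list=[67, 91, 16, 3, 92, 49, 2, 6, 8, 4, 5] cursor@91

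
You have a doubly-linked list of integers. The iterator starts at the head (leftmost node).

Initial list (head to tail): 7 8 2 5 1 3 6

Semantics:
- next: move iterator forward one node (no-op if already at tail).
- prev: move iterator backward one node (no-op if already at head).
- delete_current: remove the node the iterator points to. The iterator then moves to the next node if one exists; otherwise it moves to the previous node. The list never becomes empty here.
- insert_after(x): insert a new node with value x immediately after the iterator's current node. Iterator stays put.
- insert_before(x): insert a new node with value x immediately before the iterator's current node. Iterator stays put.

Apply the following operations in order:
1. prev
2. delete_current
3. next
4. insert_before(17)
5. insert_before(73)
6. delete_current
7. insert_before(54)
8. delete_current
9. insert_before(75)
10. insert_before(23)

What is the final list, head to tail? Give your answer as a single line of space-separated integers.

After 1 (prev): list=[7, 8, 2, 5, 1, 3, 6] cursor@7
After 2 (delete_current): list=[8, 2, 5, 1, 3, 6] cursor@8
After 3 (next): list=[8, 2, 5, 1, 3, 6] cursor@2
After 4 (insert_before(17)): list=[8, 17, 2, 5, 1, 3, 6] cursor@2
After 5 (insert_before(73)): list=[8, 17, 73, 2, 5, 1, 3, 6] cursor@2
After 6 (delete_current): list=[8, 17, 73, 5, 1, 3, 6] cursor@5
After 7 (insert_before(54)): list=[8, 17, 73, 54, 5, 1, 3, 6] cursor@5
After 8 (delete_current): list=[8, 17, 73, 54, 1, 3, 6] cursor@1
After 9 (insert_before(75)): list=[8, 17, 73, 54, 75, 1, 3, 6] cursor@1
After 10 (insert_before(23)): list=[8, 17, 73, 54, 75, 23, 1, 3, 6] cursor@1

Answer: 8 17 73 54 75 23 1 3 6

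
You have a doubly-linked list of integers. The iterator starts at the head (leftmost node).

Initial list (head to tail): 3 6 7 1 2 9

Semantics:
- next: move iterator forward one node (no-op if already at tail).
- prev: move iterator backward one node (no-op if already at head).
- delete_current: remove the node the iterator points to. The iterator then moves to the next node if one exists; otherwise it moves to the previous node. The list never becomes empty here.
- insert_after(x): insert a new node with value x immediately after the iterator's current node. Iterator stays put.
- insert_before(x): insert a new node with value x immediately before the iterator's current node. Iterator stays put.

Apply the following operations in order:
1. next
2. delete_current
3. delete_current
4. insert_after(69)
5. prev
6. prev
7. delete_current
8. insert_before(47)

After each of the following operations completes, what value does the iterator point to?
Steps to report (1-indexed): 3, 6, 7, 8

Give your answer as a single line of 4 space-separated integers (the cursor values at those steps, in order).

Answer: 1 3 1 1

Derivation:
After 1 (next): list=[3, 6, 7, 1, 2, 9] cursor@6
After 2 (delete_current): list=[3, 7, 1, 2, 9] cursor@7
After 3 (delete_current): list=[3, 1, 2, 9] cursor@1
After 4 (insert_after(69)): list=[3, 1, 69, 2, 9] cursor@1
After 5 (prev): list=[3, 1, 69, 2, 9] cursor@3
After 6 (prev): list=[3, 1, 69, 2, 9] cursor@3
After 7 (delete_current): list=[1, 69, 2, 9] cursor@1
After 8 (insert_before(47)): list=[47, 1, 69, 2, 9] cursor@1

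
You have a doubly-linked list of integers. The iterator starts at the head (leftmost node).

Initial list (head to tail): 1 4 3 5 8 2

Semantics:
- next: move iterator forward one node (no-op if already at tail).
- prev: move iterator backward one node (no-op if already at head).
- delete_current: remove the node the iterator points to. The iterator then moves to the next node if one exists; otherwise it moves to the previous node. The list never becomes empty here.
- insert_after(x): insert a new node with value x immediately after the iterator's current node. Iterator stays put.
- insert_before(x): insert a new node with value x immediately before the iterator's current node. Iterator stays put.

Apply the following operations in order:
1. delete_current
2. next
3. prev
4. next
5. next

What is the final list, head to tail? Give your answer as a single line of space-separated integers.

After 1 (delete_current): list=[4, 3, 5, 8, 2] cursor@4
After 2 (next): list=[4, 3, 5, 8, 2] cursor@3
After 3 (prev): list=[4, 3, 5, 8, 2] cursor@4
After 4 (next): list=[4, 3, 5, 8, 2] cursor@3
After 5 (next): list=[4, 3, 5, 8, 2] cursor@5

Answer: 4 3 5 8 2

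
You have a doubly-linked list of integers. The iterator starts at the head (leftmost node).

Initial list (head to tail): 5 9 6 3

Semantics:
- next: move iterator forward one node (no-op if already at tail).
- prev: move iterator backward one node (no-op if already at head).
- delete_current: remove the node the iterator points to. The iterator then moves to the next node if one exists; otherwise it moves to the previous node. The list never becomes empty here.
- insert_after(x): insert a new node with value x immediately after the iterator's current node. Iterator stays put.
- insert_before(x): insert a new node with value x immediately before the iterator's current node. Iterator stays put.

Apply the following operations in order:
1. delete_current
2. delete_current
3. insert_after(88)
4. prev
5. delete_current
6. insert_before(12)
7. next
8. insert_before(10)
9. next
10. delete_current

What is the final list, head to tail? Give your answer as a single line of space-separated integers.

Answer: 12 88 10

Derivation:
After 1 (delete_current): list=[9, 6, 3] cursor@9
After 2 (delete_current): list=[6, 3] cursor@6
After 3 (insert_after(88)): list=[6, 88, 3] cursor@6
After 4 (prev): list=[6, 88, 3] cursor@6
After 5 (delete_current): list=[88, 3] cursor@88
After 6 (insert_before(12)): list=[12, 88, 3] cursor@88
After 7 (next): list=[12, 88, 3] cursor@3
After 8 (insert_before(10)): list=[12, 88, 10, 3] cursor@3
After 9 (next): list=[12, 88, 10, 3] cursor@3
After 10 (delete_current): list=[12, 88, 10] cursor@10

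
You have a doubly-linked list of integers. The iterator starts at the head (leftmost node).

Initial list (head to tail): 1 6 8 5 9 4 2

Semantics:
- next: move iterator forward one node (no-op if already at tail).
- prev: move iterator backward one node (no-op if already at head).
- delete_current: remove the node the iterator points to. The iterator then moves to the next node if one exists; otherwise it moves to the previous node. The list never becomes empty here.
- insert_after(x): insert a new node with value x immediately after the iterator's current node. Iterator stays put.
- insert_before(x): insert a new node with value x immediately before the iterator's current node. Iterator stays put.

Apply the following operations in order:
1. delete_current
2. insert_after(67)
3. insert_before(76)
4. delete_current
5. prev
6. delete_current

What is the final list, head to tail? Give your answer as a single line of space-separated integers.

Answer: 67 8 5 9 4 2

Derivation:
After 1 (delete_current): list=[6, 8, 5, 9, 4, 2] cursor@6
After 2 (insert_after(67)): list=[6, 67, 8, 5, 9, 4, 2] cursor@6
After 3 (insert_before(76)): list=[76, 6, 67, 8, 5, 9, 4, 2] cursor@6
After 4 (delete_current): list=[76, 67, 8, 5, 9, 4, 2] cursor@67
After 5 (prev): list=[76, 67, 8, 5, 9, 4, 2] cursor@76
After 6 (delete_current): list=[67, 8, 5, 9, 4, 2] cursor@67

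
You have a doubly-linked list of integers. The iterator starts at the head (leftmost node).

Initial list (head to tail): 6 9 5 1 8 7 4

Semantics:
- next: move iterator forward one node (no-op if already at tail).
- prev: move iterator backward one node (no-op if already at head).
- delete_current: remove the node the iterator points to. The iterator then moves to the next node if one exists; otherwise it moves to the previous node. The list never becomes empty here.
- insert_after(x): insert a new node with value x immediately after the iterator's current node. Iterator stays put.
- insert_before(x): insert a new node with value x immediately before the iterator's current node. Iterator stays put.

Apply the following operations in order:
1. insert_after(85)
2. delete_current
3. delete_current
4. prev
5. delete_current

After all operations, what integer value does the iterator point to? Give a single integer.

After 1 (insert_after(85)): list=[6, 85, 9, 5, 1, 8, 7, 4] cursor@6
After 2 (delete_current): list=[85, 9, 5, 1, 8, 7, 4] cursor@85
After 3 (delete_current): list=[9, 5, 1, 8, 7, 4] cursor@9
After 4 (prev): list=[9, 5, 1, 8, 7, 4] cursor@9
After 5 (delete_current): list=[5, 1, 8, 7, 4] cursor@5

Answer: 5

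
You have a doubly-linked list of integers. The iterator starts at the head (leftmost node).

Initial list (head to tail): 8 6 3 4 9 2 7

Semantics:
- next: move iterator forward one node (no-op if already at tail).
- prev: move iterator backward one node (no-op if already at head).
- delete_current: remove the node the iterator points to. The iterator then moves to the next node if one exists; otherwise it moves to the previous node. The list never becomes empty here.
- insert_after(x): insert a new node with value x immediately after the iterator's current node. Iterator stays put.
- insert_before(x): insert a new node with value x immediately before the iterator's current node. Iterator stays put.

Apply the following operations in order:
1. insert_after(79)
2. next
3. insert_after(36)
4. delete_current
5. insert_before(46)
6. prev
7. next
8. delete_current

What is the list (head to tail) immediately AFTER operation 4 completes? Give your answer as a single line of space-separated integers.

Answer: 8 36 6 3 4 9 2 7

Derivation:
After 1 (insert_after(79)): list=[8, 79, 6, 3, 4, 9, 2, 7] cursor@8
After 2 (next): list=[8, 79, 6, 3, 4, 9, 2, 7] cursor@79
After 3 (insert_after(36)): list=[8, 79, 36, 6, 3, 4, 9, 2, 7] cursor@79
After 4 (delete_current): list=[8, 36, 6, 3, 4, 9, 2, 7] cursor@36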